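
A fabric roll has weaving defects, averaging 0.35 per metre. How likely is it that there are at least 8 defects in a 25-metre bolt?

Over the interval, μ = 0.35 × 25 = 8.75 (a 25-metre bolt = 25 metres).
P(N ≥ 8) = 1 − P(N ≤ 7) = 1 − Σ_{j=0}^{7} e^(−μ) μ^j/j! ≈ 0.6460.

0.6460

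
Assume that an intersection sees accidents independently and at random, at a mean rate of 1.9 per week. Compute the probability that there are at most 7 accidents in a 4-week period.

Over the interval, μ = 1.9 × 4 = 7.6 (a 4-week period = 4 weeks).
P(N ≤ 7) = Σ_{j=0}^{7} e^(−μ) μ^j/j! ≈ 0.5100.

0.5100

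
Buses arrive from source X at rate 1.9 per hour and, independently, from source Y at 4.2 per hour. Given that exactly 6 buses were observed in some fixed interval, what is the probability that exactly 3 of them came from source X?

0.1973

Given the total, each event is independently from source X with probability p = λ_X/(λ_X+λ_Y) = 1.9/6.1 ≈ 0.3115.
So K ~ Binomial(6, 1.9/6.1): P(K = 3) = C(6,3) · (1.9/6.1)^3 · (4.2/6.1)^3 ≈ 0.1973.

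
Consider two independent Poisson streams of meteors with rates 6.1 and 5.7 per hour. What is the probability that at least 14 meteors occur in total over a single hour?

Independent Poisson processes superpose: combined rate λ = 6.1 + 5.7 = 11.8 per hour.
So μ = 11.8.
P(N ≥ 14) = 1 − P(N ≤ 13) ≈ 0.2975.

0.2975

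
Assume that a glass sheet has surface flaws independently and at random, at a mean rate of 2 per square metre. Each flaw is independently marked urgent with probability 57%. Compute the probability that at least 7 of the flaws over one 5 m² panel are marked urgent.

Thinning: the flaws that are marked urgent themselves form a Poisson process with rate 0.57 × 2 = 1.14 per square metre.
Over the interval, μ = 1.14 × 5 = 5.7 (a 5 m² panel = 5 square metres).
P(N ≥ 7) = 1 − P(N ≤ 6) ≈ 0.3456.

0.3456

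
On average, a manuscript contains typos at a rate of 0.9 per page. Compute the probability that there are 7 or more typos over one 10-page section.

Over the interval, μ = 0.9 × 10 = 9 (a 10-page section = 10 pages).
P(N ≥ 7) = 1 − P(N ≤ 6) = 1 − Σ_{j=0}^{6} e^(−μ) μ^j/j! ≈ 0.7932.

0.7932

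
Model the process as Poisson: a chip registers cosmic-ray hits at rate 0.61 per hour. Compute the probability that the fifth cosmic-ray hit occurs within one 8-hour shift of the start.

0.5382

Over the interval, μ = 0.61 × 8 = 4.88 (an 8-hour shift = 8 hours).
The fifth arrival falls in the interval iff at least 5 events occur there: P(S_5 ≤ t) = P(N ≥ 5) = 1 − P(N ≤ 4) ≈ 0.5382.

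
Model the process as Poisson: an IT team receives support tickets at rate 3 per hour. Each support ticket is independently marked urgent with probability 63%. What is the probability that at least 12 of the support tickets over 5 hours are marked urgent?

0.2427

Thinning: the support tickets that are marked urgent themselves form a Poisson process with rate 0.63 × 3 = 1.89 per hour.
Over the interval, μ = 1.89 × 5 = 9.45 (5 hours).
P(N ≥ 12) = 1 − P(N ≤ 11) ≈ 0.2427.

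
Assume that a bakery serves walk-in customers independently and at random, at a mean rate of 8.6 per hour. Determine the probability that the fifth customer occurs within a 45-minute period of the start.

Over the interval, μ = 8.6 × 0.75 = 6.45 (a 45-minute period = 0.75 hours).
The fifth arrival falls in the interval iff at least 5 events occur there: P(S_5 ≤ t) = P(N ≥ 5) = 1 − P(N ≤ 4) ≈ 0.7707.

0.7707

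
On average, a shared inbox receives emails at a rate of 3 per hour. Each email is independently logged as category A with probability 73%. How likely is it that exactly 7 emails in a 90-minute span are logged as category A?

Thinning: the emails that are logged as category A themselves form a Poisson process with rate 0.73 × 3 = 2.19 per hour.
Over the interval, μ = 2.19 × 1.5 = 3.285 (a 90-minute span = 1.5 hours).
P(N = 7) = e^(−3.285) · 3.285^7/7! ≈ 0.0307.

0.0307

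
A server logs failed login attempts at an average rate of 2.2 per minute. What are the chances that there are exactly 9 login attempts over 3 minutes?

Over the interval, μ = 2.2 × 3 = 6.6 (3 minutes).
P(N = 9) = e^(−μ) μ^9/9! = e^(−6.6) · 6.6^9/362880 ≈ 0.0891.

0.0891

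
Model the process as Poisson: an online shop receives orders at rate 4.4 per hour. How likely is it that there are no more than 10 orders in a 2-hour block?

0.7294

Over the interval, μ = 4.4 × 2 = 8.8 (a 2-hour block = 2 hours).
P(N ≤ 10) = Σ_{j=0}^{10} e^(−μ) μ^j/j! ≈ 0.7294.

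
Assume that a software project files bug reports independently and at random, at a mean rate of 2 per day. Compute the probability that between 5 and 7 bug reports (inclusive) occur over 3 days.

0.4589

Over the interval, μ = 2 × 3 = 6 (3 days).
P(5 ≤ N ≤ 7) = Σ_{j=5}^{7} e^(−6) · 6^j/j! ≈ 0.4589.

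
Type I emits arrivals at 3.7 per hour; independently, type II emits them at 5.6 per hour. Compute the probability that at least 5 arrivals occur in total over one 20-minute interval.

Independent Poisson processes superpose: combined rate λ = 3.7 + 5.6 = 9.3 per hour.
Over the interval, μ = 9.3 × 1/3 = 3.1 (a 20-minute interval = 1/3 hours).
P(N ≥ 5) = 1 − P(N ≤ 4) ≈ 0.2018.

0.2018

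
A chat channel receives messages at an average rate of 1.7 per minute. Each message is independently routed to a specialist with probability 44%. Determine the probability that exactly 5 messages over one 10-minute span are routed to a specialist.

Thinning: the messages that are routed to a specialist themselves form a Poisson process with rate 0.44 × 1.7 = 0.748 per minute.
Over the interval, μ = 0.748 × 10 = 7.48 (a 10-minute span = 10 minutes).
P(N = 5) = e^(−7.48) · 7.48^5/5! ≈ 0.1101.

0.1101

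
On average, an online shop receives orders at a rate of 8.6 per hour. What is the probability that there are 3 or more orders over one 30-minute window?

Over the interval, μ = 8.6 × 0.5 = 4.3 (a 30-minute window = 0.5 hours).
P(N ≥ 3) = 1 − P(N ≤ 2) = 1 − Σ_{j=0}^{2} e^(−μ) μ^j/j! ≈ 0.8026.

0.8026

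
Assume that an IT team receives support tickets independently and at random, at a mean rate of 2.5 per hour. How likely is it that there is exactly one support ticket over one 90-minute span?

0.0882

Over the interval, μ = 2.5 × 1.5 = 3.75 (a 90-minute span = 1.5 hours).
P(N = 1) = e^(−μ) μ^1/1! = e^(−3.75) · 3.75^1/1 ≈ 0.0882.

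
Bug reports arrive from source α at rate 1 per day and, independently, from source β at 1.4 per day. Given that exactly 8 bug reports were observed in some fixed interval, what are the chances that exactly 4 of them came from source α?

0.2443

Given the total, each event is independently from source α with probability p = λ_α/(λ_α+λ_β) = 1/2.4 ≈ 0.4167.
So K ~ Binomial(8, 1/2.4): P(K = 4) = C(8,4) · (1/2.4)^4 · (1.4/2.4)^4 ≈ 0.2443.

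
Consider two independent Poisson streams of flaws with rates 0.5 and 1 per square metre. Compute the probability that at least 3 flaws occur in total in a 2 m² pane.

0.5768

Independent Poisson processes superpose: combined rate λ = 0.5 + 1 = 1.5 per square metre.
Over the interval, μ = 1.5 × 2 = 3 (a 2 m² pane = 2 square metres).
P(N ≥ 3) = 1 − P(N ≤ 2) ≈ 0.5768.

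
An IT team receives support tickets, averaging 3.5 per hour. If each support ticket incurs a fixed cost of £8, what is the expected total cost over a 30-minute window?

£14

E[N] = 3.5 × 0.5 = 1.75 (a 30-minute window = 0.5 hours); E[cost] = 1.75 × £8 = £14.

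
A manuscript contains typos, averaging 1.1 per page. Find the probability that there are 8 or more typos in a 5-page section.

Over the interval, μ = 1.1 × 5 = 5.5 (a 5-page section = 5 pages).
P(N ≥ 8) = 1 − P(N ≤ 7) = 1 − Σ_{j=0}^{7} e^(−μ) μ^j/j! ≈ 0.1905.

0.1905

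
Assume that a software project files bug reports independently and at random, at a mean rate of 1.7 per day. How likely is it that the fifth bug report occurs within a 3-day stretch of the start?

0.5769

Over the interval, μ = 1.7 × 3 = 5.1 (a 3-day stretch = 3 days).
The fifth arrival falls in the interval iff at least 5 events occur there: P(S_5 ≤ t) = P(N ≥ 5) = 1 − P(N ≤ 4) ≈ 0.5769.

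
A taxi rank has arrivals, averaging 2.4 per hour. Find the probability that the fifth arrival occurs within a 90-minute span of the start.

Over the interval, μ = 2.4 × 1.5 = 3.6 (a 90-minute span = 1.5 hours).
The fifth arrival falls in the interval iff at least 5 events occur there: P(S_5 ≤ t) = P(N ≥ 5) = 1 − P(N ≤ 4) ≈ 0.2936.

0.2936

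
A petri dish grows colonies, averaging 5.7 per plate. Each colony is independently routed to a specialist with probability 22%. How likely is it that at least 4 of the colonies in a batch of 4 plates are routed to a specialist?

0.7372

Thinning: the colonies that are routed to a specialist themselves form a Poisson process with rate 0.22 × 5.7 = 1.254 per plate.
Over the interval, μ = 1.254 × 4 = 5.016 (a batch of 4 plates = 4 plates).
P(N ≥ 4) = 1 − P(N ≤ 3) ≈ 0.7372.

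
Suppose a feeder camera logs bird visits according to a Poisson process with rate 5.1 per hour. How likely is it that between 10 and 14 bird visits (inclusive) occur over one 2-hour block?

0.4725

Over the interval, μ = 5.1 × 2 = 10.2 (a 2-hour block = 2 hours).
P(10 ≤ N ≤ 14) = Σ_{j=10}^{14} e^(−10.2) · 10.2^j/j! ≈ 0.4725.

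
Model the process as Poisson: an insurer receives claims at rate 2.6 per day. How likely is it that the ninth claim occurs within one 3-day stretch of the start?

0.3796

Over the interval, μ = 2.6 × 3 = 7.8 (a 3-day stretch = 3 days).
The ninth arrival falls in the interval iff at least 9 events occur there: P(S_9 ≤ t) = P(N ≥ 9) = 1 − P(N ≤ 8) ≈ 0.3796.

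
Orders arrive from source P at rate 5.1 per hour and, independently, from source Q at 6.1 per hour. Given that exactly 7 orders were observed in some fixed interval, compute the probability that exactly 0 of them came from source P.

Given the total, each event is independently from source P with probability p = λ_P/(λ_P+λ_Q) = 5.1/11.2 ≈ 0.4554.
So K ~ Binomial(7, 5.1/11.2): P(K = 0) = C(7,0) · (5.1/11.2)^0 · (6.1/11.2)^7 ≈ 0.0142.

0.0142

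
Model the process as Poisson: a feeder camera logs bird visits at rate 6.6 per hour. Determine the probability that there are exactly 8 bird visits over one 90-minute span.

0.1148

Over the interval, μ = 6.6 × 1.5 = 9.9 (a 90-minute span = 1.5 hours).
P(N = 8) = e^(−μ) μ^8/8! = e^(−9.9) · 9.9^8/40320 ≈ 0.1148.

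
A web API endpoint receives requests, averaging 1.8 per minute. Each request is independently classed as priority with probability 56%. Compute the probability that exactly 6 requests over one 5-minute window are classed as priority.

0.1474

Thinning: the requests that are classed as priority themselves form a Poisson process with rate 0.56 × 1.8 = 1.008 per minute.
Over the interval, μ = 1.008 × 5 = 5.04 (a 5-minute window = 5 minutes).
P(N = 6) = e^(−5.04) · 5.04^6/6! ≈ 0.1474.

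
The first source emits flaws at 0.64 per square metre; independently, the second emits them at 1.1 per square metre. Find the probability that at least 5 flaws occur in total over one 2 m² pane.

Independent Poisson processes superpose: combined rate λ = 0.64 + 1.1 = 1.74 per square metre.
Over the interval, μ = 1.74 × 2 = 3.48 (a 2 m² pane = 2 square metres).
P(N ≥ 5) = 1 − P(N ≤ 4) ≈ 0.2708.

0.2708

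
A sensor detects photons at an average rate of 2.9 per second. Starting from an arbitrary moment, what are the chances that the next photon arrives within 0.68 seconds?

Inter-arrival times are exponential with rate λ = 2.9 per second.
P(T ≤ 0.68) = 1 − e^(−λt) = 1 − e^(−2.9 × 0.68) = 1 − e^(−1.972) ≈ 0.8608.

0.8608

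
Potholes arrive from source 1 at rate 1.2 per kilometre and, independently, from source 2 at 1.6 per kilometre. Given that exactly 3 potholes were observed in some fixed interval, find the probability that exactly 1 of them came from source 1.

0.4198

Given the total, each event is independently from source 1 with probability p = λ_1/(λ_1+λ_2) = 1.2/2.8 ≈ 0.4286.
So K ~ Binomial(3, 1.2/2.8): P(K = 1) = C(3,1) · (1.2/2.8)^1 · (1.6/2.8)^2 ≈ 0.4198.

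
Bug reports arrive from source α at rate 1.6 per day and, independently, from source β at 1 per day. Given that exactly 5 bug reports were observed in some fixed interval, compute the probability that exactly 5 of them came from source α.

Given the total, each event is independently from source α with probability p = λ_α/(λ_α+λ_β) = 1.6/2.6 ≈ 0.6154.
So K ~ Binomial(5, 1.6/2.6): P(K = 5) = C(5,5) · (1.6/2.6)^5 · (1/2.6)^0 ≈ 0.0883.

0.0883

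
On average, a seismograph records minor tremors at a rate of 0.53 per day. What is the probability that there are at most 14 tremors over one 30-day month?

Over the interval, μ = 0.53 × 30 = 15.9 (a 30-day month = 30 days).
P(N ≤ 14) = Σ_{j=0}^{14} e^(−μ) μ^j/j! ≈ 0.3769.

0.3769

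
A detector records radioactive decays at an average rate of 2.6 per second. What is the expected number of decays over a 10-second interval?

26

E[N] = λt = 2.6 × 10 = 26 (a 10-second interval = 10 seconds).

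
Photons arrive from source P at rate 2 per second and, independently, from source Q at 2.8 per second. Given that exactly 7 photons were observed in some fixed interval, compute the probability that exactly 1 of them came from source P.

0.1149

Given the total, each event is independently from source P with probability p = λ_P/(λ_P+λ_Q) = 2/4.8 ≈ 0.4167.
So K ~ Binomial(7, 2/4.8): P(K = 1) = C(7,1) · (2/4.8)^1 · (2.8/4.8)^6 ≈ 0.1149.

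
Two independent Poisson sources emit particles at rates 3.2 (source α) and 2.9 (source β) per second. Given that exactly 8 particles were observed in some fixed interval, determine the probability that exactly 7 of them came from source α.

Given the total, each event is independently from source α with probability p = λ_α/(λ_α+λ_β) = 3.2/6.1 ≈ 0.5246.
So K ~ Binomial(8, 3.2/6.1): P(K = 7) = C(8,7) · (3.2/6.1)^7 · (2.9/6.1)^1 ≈ 0.0416.

0.0416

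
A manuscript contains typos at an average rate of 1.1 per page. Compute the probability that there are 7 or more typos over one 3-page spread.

0.0510

Over the interval, μ = 1.1 × 3 = 3.3 (a 3-page spread = 3 pages).
P(N ≥ 7) = 1 − P(N ≤ 6) = 1 − Σ_{j=0}^{6} e^(−μ) μ^j/j! ≈ 0.0510.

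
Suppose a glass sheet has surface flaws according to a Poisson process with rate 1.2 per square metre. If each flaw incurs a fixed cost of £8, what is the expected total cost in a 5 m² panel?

E[N] = 1.2 × 5 = 6 (a 5 m² panel = 5 square metres); E[cost] = 6 × £8 = £48.

£48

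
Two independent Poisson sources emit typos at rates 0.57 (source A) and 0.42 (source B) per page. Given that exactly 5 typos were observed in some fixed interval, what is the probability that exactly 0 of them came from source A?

Given the total, each event is independently from source A with probability p = λ_A/(λ_A+λ_B) = 0.57/0.99 ≈ 0.5758.
So K ~ Binomial(5, 0.57/0.99): P(K = 0) = C(5,0) · (0.57/0.99)^0 · (0.42/0.99)^5 ≈ 0.0137.

0.0137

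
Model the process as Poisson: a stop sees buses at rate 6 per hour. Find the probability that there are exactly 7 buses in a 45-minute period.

0.0824

Over the interval, μ = 6 × 0.75 = 4.5 (a 45-minute period = 0.75 hours).
P(N = 7) = e^(−μ) μ^7/7! = e^(−4.5) · 4.5^7/5040 ≈ 0.0824.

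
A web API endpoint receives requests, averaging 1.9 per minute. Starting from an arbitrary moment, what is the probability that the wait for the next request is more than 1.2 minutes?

The wait for the next event is exponential with rate λ = 1.9 per minute.
P(T > 1.2) = e^(−λt) = e^(−1.9 × 1.2) = e^(−2.28) ≈ 0.1023.

0.1023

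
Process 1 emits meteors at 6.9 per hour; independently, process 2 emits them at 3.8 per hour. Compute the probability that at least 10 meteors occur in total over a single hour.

Independent Poisson processes superpose: combined rate λ = 6.9 + 3.8 = 10.7 per hour.
So μ = 10.7.
P(N ≥ 10) = 1 − P(N ≤ 9) ≈ 0.6261.

0.6261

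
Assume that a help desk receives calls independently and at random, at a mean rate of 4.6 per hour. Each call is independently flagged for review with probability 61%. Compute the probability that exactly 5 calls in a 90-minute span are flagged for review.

Thinning: the calls that are flagged for review themselves form a Poisson process with rate 0.61 × 4.6 = 2.806 per hour.
Over the interval, μ = 2.806 × 1.5 = 4.209 (a 90-minute span = 1.5 hours).
P(N = 5) = e^(−4.209) · 4.209^5/5! ≈ 0.1636.

0.1636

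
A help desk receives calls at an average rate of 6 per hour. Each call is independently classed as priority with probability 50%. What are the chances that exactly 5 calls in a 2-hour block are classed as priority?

Thinning: the calls that are classed as priority themselves form a Poisson process with rate 0.5 × 6 = 3 per hour.
Over the interval, μ = 3 × 2 = 6 (a 2-hour block = 2 hours).
P(N = 5) = e^(−6) · 6^5/5! ≈ 0.1606.

0.1606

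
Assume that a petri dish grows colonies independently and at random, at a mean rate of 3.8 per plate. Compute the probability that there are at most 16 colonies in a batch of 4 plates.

0.6448

Over the interval, μ = 3.8 × 4 = 15.2 (a batch of 4 plates = 4 plates).
P(N ≤ 16) = Σ_{j=0}^{16} e^(−μ) μ^j/j! ≈ 0.6448.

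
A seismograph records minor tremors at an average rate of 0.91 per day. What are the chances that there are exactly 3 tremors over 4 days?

0.2110

Over the interval, μ = 0.91 × 4 = 3.64 (4 days).
P(N = 3) = e^(−μ) μ^3/3! = e^(−3.64) · 3.64^3/6 ≈ 0.2110.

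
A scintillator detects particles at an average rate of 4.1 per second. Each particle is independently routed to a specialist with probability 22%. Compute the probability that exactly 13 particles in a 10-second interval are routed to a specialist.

0.0508

Thinning: the particles that are routed to a specialist themselves form a Poisson process with rate 0.22 × 4.1 = 0.902 per second.
Over the interval, μ = 0.902 × 10 = 9.02 (a 10-second interval = 10 seconds).
P(N = 13) = e^(−9.02) · 9.02^13/13! ≈ 0.0508.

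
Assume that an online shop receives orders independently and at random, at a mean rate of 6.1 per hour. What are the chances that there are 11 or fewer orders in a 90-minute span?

Over the interval, μ = 6.1 × 1.5 = 9.15 (a 90-minute span = 1.5 hours).
P(N ≤ 11) = Σ_{j=0}^{11} e^(−μ) μ^j/j! ≈ 0.7882.

0.7882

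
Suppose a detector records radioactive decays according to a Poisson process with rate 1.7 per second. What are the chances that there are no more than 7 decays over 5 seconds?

Over the interval, μ = 1.7 × 5 = 8.5 (5 seconds).
P(N ≤ 7) = Σ_{j=0}^{7} e^(−μ) μ^j/j! ≈ 0.3856.

0.3856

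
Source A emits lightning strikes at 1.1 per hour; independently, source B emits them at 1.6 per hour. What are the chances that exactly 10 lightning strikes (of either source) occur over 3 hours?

0.1017

Independent Poisson processes superpose: combined rate λ = 1.1 + 1.6 = 2.7 per hour.
Over the interval, μ = 2.7 × 3 = 8.1 (3 hours).
P(N = 10) = e^(−8.1) · 8.1^10/10! ≈ 0.1017.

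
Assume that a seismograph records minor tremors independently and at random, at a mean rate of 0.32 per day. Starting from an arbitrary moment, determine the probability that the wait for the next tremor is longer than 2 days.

The wait for the next event is exponential with rate λ = 0.32 per day.
P(T > 2) = e^(−λt) = e^(−0.32 × 2) = e^(−0.64) ≈ 0.5273.

0.5273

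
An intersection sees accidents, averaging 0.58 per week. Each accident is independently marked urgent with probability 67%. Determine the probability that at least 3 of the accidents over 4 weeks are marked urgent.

Thinning: the accidents that are marked urgent themselves form a Poisson process with rate 0.67 × 0.58 = 0.3886 per week.
Over the interval, μ = 0.3886 × 4 = 1.5544 (4 weeks).
P(N ≥ 3) = 1 − P(N ≤ 2) ≈ 0.2049.

0.2049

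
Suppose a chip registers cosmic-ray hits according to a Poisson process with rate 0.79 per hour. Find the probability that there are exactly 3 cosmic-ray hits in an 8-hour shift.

0.0757

Over the interval, μ = 0.79 × 8 = 6.32 (an 8-hour shift = 8 hours).
P(N = 3) = e^(−μ) μ^3/3! = e^(−6.32) · 6.32^3/6 ≈ 0.0757.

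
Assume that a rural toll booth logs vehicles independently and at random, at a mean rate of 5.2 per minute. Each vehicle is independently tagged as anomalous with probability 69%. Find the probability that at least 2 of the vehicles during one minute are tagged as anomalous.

0.8731

Thinning: the vehicles that are tagged as anomalous themselves form a Poisson process with rate 0.69 × 5.2 = 3.588 per minute.
So μ = 3.588.
P(N ≥ 2) = 1 − P(N ≤ 1) ≈ 0.8731.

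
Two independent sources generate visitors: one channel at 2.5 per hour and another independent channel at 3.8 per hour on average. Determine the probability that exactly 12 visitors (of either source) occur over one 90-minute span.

0.0833

Independent Poisson processes superpose: combined rate λ = 2.5 + 3.8 = 6.3 per hour.
Over the interval, μ = 6.3 × 1.5 = 9.45 (a 90-minute span = 1.5 hours).
P(N = 12) = e^(−9.45) · 9.45^12/12! ≈ 0.0833.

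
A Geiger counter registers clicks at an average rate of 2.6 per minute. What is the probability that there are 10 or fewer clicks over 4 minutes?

Over the interval, μ = 2.6 × 4 = 10.4 (4 minutes).
P(N ≤ 10) = Σ_{j=0}^{10} e^(−μ) μ^j/j! ≈ 0.5331.

0.5331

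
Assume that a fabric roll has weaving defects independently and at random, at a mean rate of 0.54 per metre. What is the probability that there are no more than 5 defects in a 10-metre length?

Over the interval, μ = 0.54 × 10 = 5.4 (a 10-metre length = 10 metres).
P(N ≤ 5) = Σ_{j=0}^{5} e^(−μ) μ^j/j! ≈ 0.5461.

0.5461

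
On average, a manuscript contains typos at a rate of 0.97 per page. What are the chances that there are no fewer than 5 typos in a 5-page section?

0.5328

Over the interval, μ = 0.97 × 5 = 4.85 (a 5-page section = 5 pages).
P(N ≥ 5) = 1 − P(N ≤ 4) = 1 − Σ_{j=0}^{4} e^(−μ) μ^j/j! ≈ 0.5328.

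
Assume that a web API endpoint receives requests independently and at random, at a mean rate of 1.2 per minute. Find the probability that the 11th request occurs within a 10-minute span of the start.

Over the interval, μ = 1.2 × 10 = 12 (a 10-minute span = 10 minutes).
The 11th arrival falls in the interval iff at least 11 events occur there: P(S_11 ≤ t) = P(N ≥ 11) = 1 − P(N ≤ 10) ≈ 0.6528.

0.6528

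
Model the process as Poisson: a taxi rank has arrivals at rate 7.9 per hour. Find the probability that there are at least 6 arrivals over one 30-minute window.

0.2071

Over the interval, μ = 7.9 × 0.5 = 3.95 (a 30-minute window = 0.5 hours).
P(N ≥ 6) = 1 − P(N ≤ 5) = 1 − Σ_{j=0}^{5} e^(−μ) μ^j/j! ≈ 0.2071.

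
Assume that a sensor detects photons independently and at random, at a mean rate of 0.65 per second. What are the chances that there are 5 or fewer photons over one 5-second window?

0.8888

Over the interval, μ = 0.65 × 5 = 3.25 (a 5-second window = 5 seconds).
P(N ≤ 5) = Σ_{j=0}^{5} e^(−μ) μ^j/j! ≈ 0.8888.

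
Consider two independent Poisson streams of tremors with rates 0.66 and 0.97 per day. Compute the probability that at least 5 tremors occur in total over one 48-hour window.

Independent Poisson processes superpose: combined rate λ = 0.66 + 0.97 = 1.63 per day.
Over the interval, μ = 1.63 × 2 = 3.26 (a 48-hour window = 2 days).
P(N ≥ 5) = 1 − P(N ≤ 4) ≈ 0.2302.

0.2302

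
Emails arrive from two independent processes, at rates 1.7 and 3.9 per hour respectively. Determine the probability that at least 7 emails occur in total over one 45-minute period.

0.1325

Independent Poisson processes superpose: combined rate λ = 1.7 + 3.9 = 5.6 per hour.
Over the interval, μ = 5.6 × 0.75 = 4.2 (a 45-minute period = 0.75 hours).
P(N ≥ 7) = 1 − P(N ≤ 6) ≈ 0.1325.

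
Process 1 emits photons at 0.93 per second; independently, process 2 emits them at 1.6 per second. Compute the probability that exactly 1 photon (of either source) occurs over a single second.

Independent Poisson processes superpose: combined rate λ = 0.93 + 1.6 = 2.53 per second.
So μ = 2.53.
P(N = 1) = e^(−2.53) · 2.53^1/1! ≈ 0.2015.

0.2015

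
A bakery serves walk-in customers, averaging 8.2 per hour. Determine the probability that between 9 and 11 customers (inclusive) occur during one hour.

0.3084

With mean μ = 8.2 per hour,
P(9 ≤ N ≤ 11) = Σ_{j=9}^{11} e^(−8.2) · 8.2^j/j! ≈ 0.3084.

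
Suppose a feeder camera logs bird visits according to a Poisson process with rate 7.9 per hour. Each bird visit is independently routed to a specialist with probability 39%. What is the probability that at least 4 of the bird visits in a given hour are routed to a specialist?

Thinning: the bird visits that are routed to a specialist themselves form a Poisson process with rate 0.39 × 7.9 = 3.081 per hour.
So μ = 3.081.
P(N ≥ 4) = 1 − P(N ≤ 3) ≈ 0.3709.

0.3709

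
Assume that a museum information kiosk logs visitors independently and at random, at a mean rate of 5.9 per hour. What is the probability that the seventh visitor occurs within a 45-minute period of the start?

Over the interval, μ = 5.9 × 0.75 = 4.425 (a 45-minute period = 0.75 hours).
The seventh arrival falls in the interval iff at least 7 events occur there: P(S_7 ≤ t) = P(N ≥ 7) = 1 − P(N ≤ 6) ≈ 0.1595.

0.1595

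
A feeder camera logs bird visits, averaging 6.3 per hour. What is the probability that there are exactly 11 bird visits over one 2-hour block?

Over the interval, μ = 6.3 × 2 = 12.6 (a 2-hour block = 2 hours).
P(N = 11) = e^(−μ) μ^11/11! = e^(−12.6) · 12.6^11/39916800 ≈ 0.1074.

0.1074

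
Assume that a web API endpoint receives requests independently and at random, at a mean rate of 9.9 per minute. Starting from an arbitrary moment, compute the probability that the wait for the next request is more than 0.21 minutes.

0.1251

The wait for the next event is exponential with rate λ = 9.9 per minute.
P(T > 0.21) = e^(−λt) = e^(−9.9 × 0.21) = e^(−2.079) ≈ 0.1251.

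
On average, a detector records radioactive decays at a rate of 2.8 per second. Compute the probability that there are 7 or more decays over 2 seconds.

0.3297

Over the interval, μ = 2.8 × 2 = 5.6 (2 seconds).
P(N ≥ 7) = 1 − P(N ≤ 6) = 1 − Σ_{j=0}^{6} e^(−μ) μ^j/j! ≈ 0.3297.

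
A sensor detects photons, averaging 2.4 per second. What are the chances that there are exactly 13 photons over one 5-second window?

0.1056

Over the interval, μ = 2.4 × 5 = 12 (a 5-second window = 5 seconds).
P(N = 13) = e^(−μ) μ^13/13! = e^(−12) · 12^13/6227020800 ≈ 0.1056.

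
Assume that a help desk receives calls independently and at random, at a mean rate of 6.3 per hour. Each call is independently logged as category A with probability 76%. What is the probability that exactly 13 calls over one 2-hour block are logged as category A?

0.0634

Thinning: the calls that are logged as category A themselves form a Poisson process with rate 0.76 × 6.3 = 4.788 per hour.
Over the interval, μ = 4.788 × 2 = 9.576 (a 2-hour block = 2 hours).
P(N = 13) = e^(−9.576) · 9.576^13/13! ≈ 0.0634.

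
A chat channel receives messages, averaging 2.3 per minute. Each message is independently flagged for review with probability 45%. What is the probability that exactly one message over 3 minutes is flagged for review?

Thinning: the messages that are flagged for review themselves form a Poisson process with rate 0.45 × 2.3 = 1.035 per minute.
Over the interval, μ = 1.035 × 3 = 3.105 (3 minutes).
P(N = 1) = e^(−3.105) · 3.105^1/1! ≈ 0.1392.

0.1392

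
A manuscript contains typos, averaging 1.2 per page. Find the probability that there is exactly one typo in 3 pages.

Over the interval, μ = 1.2 × 3 = 3.6 (3 pages).
P(N = 1) = e^(−μ) μ^1/1! = e^(−3.6) · 3.6^1/1 ≈ 0.0984.

0.0984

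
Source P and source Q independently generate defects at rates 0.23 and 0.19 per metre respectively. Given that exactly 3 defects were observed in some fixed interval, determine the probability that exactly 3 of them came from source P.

Given the total, each event is independently from source P with probability p = λ_P/(λ_P+λ_Q) = 0.23/0.42 ≈ 0.5476.
So K ~ Binomial(3, 0.23/0.42): P(K = 3) = C(3,3) · (0.23/0.42)^3 · (0.19/0.42)^0 ≈ 0.1642.

0.1642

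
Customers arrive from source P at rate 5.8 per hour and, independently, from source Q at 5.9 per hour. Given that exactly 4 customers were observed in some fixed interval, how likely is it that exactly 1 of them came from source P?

0.2543

Given the total, each event is independently from source P with probability p = λ_P/(λ_P+λ_Q) = 5.8/11.7 ≈ 0.4957.
So K ~ Binomial(4, 5.8/11.7): P(K = 1) = C(4,1) · (5.8/11.7)^1 · (5.9/11.7)^3 ≈ 0.2543.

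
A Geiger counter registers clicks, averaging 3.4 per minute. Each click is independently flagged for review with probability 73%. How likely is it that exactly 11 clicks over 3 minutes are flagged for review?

Thinning: the clicks that are flagged for review themselves form a Poisson process with rate 0.73 × 3.4 = 2.482 per minute.
Over the interval, μ = 2.482 × 3 = 7.446 (3 minutes).
P(N = 11) = e^(−7.446) · 7.446^11/11! ≈ 0.0570.

0.0570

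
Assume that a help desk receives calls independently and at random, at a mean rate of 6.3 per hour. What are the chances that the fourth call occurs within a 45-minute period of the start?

Over the interval, μ = 6.3 × 0.75 = 4.725 (a 45-minute period = 0.75 hours).
The fourth arrival falls in the interval iff at least 4 events occur there: P(S_4 ≤ t) = P(N ≥ 4) = 1 − P(N ≤ 3) ≈ 0.6942.

0.6942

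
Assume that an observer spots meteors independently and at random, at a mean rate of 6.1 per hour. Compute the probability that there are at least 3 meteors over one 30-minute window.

0.5879

Over the interval, μ = 6.1 × 0.5 = 3.05 (a 30-minute window = 0.5 hours).
P(N ≥ 3) = 1 − P(N ≤ 2) = 1 − Σ_{j=0}^{2} e^(−μ) μ^j/j! ≈ 0.5879.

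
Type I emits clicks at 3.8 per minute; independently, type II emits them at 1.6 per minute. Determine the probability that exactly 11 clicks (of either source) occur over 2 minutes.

0.1192

Independent Poisson processes superpose: combined rate λ = 3.8 + 1.6 = 5.4 per minute.
Over the interval, μ = 5.4 × 2 = 10.8 (2 minutes).
P(N = 11) = e^(−10.8) · 10.8^11/11! ≈ 0.1192.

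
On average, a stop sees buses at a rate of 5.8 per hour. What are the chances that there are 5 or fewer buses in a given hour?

With mean μ = 5.8 per hour,
P(N ≤ 5) = Σ_{j=0}^{5} e^(−μ) μ^j/j! ≈ 0.4783.

0.4783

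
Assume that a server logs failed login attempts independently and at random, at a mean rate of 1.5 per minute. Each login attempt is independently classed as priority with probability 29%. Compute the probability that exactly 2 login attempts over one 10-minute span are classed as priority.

Thinning: the login attempts that are classed as priority themselves form a Poisson process with rate 0.29 × 1.5 = 0.435 per minute.
Over the interval, μ = 0.435 × 10 = 4.35 (a 10-minute span = 10 minutes).
P(N = 2) = e^(−4.35) · 4.35^2/2! ≈ 0.1221.

0.1221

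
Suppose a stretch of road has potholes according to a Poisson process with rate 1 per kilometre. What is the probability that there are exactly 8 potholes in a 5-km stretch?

Over the interval, μ = 1 × 5 = 5 (a 5-km stretch = 5 kilometres).
P(N = 8) = e^(−μ) μ^8/8! = e^(−5) · 5^8/40320 ≈ 0.0653.

0.0653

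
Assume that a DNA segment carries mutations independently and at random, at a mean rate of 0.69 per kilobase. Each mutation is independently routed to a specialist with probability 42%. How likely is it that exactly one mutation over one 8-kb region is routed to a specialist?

0.2282

Thinning: the mutations that are routed to a specialist themselves form a Poisson process with rate 0.42 × 0.69 = 0.2898 per kilobase.
Over the interval, μ = 0.2898 × 8 = 2.3184 (an 8-kb region = 8 kilobases).
P(N = 1) = e^(−2.3184) · 2.3184^1/1! ≈ 0.2282.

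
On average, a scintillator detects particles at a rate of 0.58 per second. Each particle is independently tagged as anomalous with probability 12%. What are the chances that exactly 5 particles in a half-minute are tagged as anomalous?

Thinning: the particles that are tagged as anomalous themselves form a Poisson process with rate 0.12 × 0.58 = 0.0696 per second.
Over the interval, μ = 0.0696 × 30 = 2.088 (a half-minute = 30 seconds).
P(N = 5) = e^(−2.088) · 2.088^5/5! ≈ 0.0410.

0.0410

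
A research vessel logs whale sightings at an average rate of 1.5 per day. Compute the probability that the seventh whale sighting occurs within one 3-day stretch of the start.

Over the interval, μ = 1.5 × 3 = 4.5 (a 3-day stretch = 3 days).
The seventh arrival falls in the interval iff at least 7 events occur there: P(S_7 ≤ t) = P(N ≥ 7) = 1 − P(N ≤ 6) ≈ 0.1689.

0.1689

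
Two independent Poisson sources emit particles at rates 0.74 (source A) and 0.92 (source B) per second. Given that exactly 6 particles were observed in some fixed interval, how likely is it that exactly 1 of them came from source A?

Given the total, each event is independently from source A with probability p = λ_A/(λ_A+λ_B) = 0.74/1.66 ≈ 0.4458.
So K ~ Binomial(6, 0.74/1.66): P(K = 1) = C(6,1) · (0.74/1.66)^1 · (0.92/1.66)^5 ≈ 0.1399.

0.1399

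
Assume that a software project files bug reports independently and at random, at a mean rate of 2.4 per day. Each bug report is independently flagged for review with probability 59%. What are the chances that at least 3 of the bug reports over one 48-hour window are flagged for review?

0.5381

Thinning: the bug reports that are flagged for review themselves form a Poisson process with rate 0.59 × 2.4 = 1.416 per day.
Over the interval, μ = 1.416 × 2 = 2.832 (a 48-hour window = 2 days).
P(N ≥ 3) = 1 − P(N ≤ 2) ≈ 0.5381.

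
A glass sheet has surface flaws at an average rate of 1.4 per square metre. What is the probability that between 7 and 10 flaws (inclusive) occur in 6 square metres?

Over the interval, μ = 1.4 × 6 = 8.4 (6 square metres).
P(7 ≤ N ≤ 10) = Σ_{j=7}^{10} e^(−8.4) · 8.4^j/j! ≈ 0.5073.

0.5073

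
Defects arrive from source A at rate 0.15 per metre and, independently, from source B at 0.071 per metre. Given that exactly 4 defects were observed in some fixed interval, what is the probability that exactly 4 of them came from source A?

Given the total, each event is independently from source A with probability p = λ_A/(λ_A+λ_B) = 0.15/0.221 ≈ 0.6787.
So K ~ Binomial(4, 0.15/0.221): P(K = 4) = C(4,4) · (0.15/0.221)^4 · (0.071/0.221)^0 ≈ 0.2122.

0.2122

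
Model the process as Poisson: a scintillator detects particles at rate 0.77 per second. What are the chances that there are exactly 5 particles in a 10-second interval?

0.1021

Over the interval, μ = 0.77 × 10 = 7.7 (a 10-second interval = 10 seconds).
P(N = 5) = e^(−μ) μ^5/5! = e^(−7.7) · 7.7^5/120 ≈ 0.1021.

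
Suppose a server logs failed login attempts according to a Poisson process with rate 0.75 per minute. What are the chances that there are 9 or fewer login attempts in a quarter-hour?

0.3140

Over the interval, μ = 0.75 × 15 = 11.25 (a quarter-hour = 15 minutes).
P(N ≤ 9) = Σ_{j=0}^{9} e^(−μ) μ^j/j! ≈ 0.3140.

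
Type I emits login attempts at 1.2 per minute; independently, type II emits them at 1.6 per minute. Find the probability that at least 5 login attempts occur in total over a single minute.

0.1523

Independent Poisson processes superpose: combined rate λ = 1.2 + 1.6 = 2.8 per minute.
So μ = 2.8.
P(N ≥ 5) = 1 − P(N ≤ 4) ≈ 0.1523.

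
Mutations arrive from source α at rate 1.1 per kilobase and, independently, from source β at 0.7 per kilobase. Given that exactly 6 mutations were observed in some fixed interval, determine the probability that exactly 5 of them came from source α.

0.1989

Given the total, each event is independently from source α with probability p = λ_α/(λ_α+λ_β) = 1.1/1.8 ≈ 0.6111.
So K ~ Binomial(6, 1.1/1.8): P(K = 5) = C(6,5) · (1.1/1.8)^5 · (0.7/1.8)^1 ≈ 0.1989.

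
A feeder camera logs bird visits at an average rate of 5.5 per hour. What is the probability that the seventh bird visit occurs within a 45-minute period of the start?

0.1241

Over the interval, μ = 5.5 × 0.75 = 4.125 (a 45-minute period = 0.75 hours).
The seventh arrival falls in the interval iff at least 7 events occur there: P(S_7 ≤ t) = P(N ≥ 7) = 1 − P(N ≤ 6) ≈ 0.1241.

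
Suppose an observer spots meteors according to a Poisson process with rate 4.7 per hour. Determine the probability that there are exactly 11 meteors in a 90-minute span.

0.0465

Over the interval, μ = 4.7 × 1.5 = 7.05 (a 90-minute span = 1.5 hours).
P(N = 11) = e^(−μ) μ^11/11! = e^(−7.05) · 7.05^11/39916800 ≈ 0.0465.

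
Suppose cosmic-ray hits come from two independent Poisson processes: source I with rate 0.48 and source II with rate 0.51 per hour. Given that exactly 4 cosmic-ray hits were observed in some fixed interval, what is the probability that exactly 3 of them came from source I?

Given the total, each event is independently from source I with probability p = λ_I/(λ_I+λ_II) = 0.48/0.99 ≈ 0.4848.
So K ~ Binomial(4, 0.48/0.99): P(K = 3) = C(4,3) · (0.48/0.99)^3 · (0.51/0.99)^1 ≈ 0.2349.

0.2349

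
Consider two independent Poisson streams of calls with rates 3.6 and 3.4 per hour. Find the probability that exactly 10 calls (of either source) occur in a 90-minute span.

Independent Poisson processes superpose: combined rate λ = 3.6 + 3.4 = 7 per hour.
Over the interval, μ = 7 × 1.5 = 10.5 (a 90-minute span = 1.5 hours).
P(N = 10) = e^(−10.5) · 10.5^10/10! ≈ 0.1236.

0.1236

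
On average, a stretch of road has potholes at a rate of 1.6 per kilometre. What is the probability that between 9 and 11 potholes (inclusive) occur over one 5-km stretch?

0.2955

Over the interval, μ = 1.6 × 5 = 8 (a 5-km stretch = 5 kilometres).
P(9 ≤ N ≤ 11) = Σ_{j=9}^{11} e^(−8) · 8^j/j! ≈ 0.2955.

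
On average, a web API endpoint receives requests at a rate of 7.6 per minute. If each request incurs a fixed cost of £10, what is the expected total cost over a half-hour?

£2280

E[N] = 7.6 × 30 = 228 (a half-hour = 30 minutes); E[cost] = 228 × £10 = £2280.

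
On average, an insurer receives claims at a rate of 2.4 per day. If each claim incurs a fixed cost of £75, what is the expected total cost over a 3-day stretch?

£540

E[N] = 2.4 × 3 = 7.2 (a 3-day stretch = 3 days); E[cost] = 7.2 × £75 = £540.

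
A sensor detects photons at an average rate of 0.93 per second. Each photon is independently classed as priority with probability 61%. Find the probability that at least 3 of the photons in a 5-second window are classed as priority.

Thinning: the photons that are classed as priority themselves form a Poisson process with rate 0.61 × 0.93 = 0.5673 per second.
Over the interval, μ = 0.5673 × 5 = 2.8365 (a 5-second window = 5 seconds).
P(N ≥ 3) = 1 − P(N ≤ 2) ≈ 0.5392.

0.5392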